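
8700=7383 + 1317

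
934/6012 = 467/3006 = 0.16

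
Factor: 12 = 2^2 * 3^1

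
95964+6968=102932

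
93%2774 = 93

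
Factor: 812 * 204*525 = 2^4 * 3^2*5^2*7^2 * 17^1 * 29^1  =  86965200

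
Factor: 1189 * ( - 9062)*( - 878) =2^2*23^1*29^1*41^1*197^1*439^1 = 9460202404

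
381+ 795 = 1176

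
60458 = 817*74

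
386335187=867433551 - 481098364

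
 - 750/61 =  - 750/61 = - 12.30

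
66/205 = 66/205 = 0.32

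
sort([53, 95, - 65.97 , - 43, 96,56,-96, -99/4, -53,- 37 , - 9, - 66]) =[ - 96, - 66,-65.97,-53,-43, - 37, - 99/4, - 9 , 53, 56, 95, 96]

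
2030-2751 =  - 721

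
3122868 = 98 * 31866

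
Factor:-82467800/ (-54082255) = 16493560/10816451 = 2^3 * 5^1*412339^1 * 10816451^( - 1 ) 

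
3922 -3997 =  - 75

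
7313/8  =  7313/8 = 914.12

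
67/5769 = 67/5769 = 0.01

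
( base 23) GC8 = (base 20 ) 11h8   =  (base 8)21054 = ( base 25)don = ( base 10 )8748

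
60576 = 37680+22896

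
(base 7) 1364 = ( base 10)536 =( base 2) 1000011000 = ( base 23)107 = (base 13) 323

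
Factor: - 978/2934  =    -  3^( -1 ) = - 1/3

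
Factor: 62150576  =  2^4 * 3884411^1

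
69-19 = 50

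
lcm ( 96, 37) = 3552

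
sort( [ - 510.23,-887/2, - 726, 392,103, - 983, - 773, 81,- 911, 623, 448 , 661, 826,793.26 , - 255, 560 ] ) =[ - 983, - 911, - 773, - 726, -510.23, - 887/2, -255,81,  103,  392, 448, 560, 623,  661,793.26, 826]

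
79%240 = 79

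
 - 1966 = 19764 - 21730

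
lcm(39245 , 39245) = 39245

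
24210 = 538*45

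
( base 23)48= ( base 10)100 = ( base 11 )91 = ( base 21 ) 4G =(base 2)1100100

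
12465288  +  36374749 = 48840037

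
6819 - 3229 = 3590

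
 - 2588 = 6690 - 9278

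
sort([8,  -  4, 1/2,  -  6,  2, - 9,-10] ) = [ - 10, - 9, - 6, - 4,1/2, 2 , 8] 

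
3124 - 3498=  - 374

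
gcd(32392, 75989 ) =1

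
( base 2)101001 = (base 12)35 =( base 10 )41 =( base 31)1A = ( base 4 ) 221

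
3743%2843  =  900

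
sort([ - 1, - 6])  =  [ - 6, - 1 ]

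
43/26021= 43/26021=0.00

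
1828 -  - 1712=3540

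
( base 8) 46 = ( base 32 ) 16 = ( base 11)35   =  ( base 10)38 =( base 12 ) 32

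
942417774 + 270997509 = 1213415283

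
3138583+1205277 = 4343860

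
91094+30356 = 121450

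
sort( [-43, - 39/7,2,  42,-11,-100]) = [ - 100,-43,-11,-39/7,2,42]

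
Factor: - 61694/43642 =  -30847/21821= -  109^1 * 283^1*21821^(- 1)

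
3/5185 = 3/5185 = 0.00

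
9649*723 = 6976227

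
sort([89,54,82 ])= [54, 82,89] 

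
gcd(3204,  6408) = 3204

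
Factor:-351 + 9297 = 2^1*3^2*7^1*71^1=8946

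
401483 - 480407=  -  78924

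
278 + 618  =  896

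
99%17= 14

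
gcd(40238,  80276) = 2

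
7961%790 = 61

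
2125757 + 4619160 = 6744917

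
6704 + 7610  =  14314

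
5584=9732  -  4148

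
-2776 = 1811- 4587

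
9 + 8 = 17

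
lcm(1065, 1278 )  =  6390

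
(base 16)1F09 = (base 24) DJ1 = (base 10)7945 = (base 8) 17411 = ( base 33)79P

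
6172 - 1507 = 4665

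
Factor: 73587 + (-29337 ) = 44250 = 2^1*3^1*5^3*59^1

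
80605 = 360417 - 279812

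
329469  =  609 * 541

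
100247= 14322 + 85925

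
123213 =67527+55686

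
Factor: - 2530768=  - 2^4 * 61^1*2593^1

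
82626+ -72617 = 10009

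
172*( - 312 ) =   -  53664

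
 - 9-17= -26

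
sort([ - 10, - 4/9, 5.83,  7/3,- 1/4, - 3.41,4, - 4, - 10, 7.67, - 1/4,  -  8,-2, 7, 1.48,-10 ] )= [ - 10,-10, - 10, - 8 , - 4,-3.41, - 2, - 4/9, - 1/4, - 1/4, 1.48,7/3, 4  ,  5.83, 7, 7.67]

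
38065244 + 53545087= 91610331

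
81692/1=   81692  =  81692.00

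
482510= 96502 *5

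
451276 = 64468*7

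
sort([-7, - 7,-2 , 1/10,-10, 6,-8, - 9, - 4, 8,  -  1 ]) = [  -  10,-9,-8, - 7,- 7, - 4,-2,  -  1, 1/10, 6,8] 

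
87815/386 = 455/2 = 227.50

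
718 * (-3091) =  -  2219338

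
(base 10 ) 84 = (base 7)150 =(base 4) 1110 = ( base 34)2G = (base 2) 1010100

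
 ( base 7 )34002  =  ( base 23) g4l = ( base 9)12680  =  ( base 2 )10000110000001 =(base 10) 8577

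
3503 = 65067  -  61564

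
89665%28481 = 4222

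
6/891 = 2/297= 0.01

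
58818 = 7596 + 51222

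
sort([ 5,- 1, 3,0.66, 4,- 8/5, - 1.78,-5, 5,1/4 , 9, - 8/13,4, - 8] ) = [ - 8, - 5, - 1.78,-8/5, - 1 , - 8/13 , 1/4, 0.66, 3, 4,4, 5, 5, 9 ]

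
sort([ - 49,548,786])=[ - 49,548,786]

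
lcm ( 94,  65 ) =6110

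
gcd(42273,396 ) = 99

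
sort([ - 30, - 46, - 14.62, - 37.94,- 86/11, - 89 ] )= [ - 89, -46,  -  37.94, - 30,-14.62,  -  86/11 ]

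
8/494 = 4/247 = 0.02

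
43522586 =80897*538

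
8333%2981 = 2371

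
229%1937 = 229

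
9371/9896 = 9371/9896=0.95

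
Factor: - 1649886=-2^1*3^1*7^1*163^1*241^1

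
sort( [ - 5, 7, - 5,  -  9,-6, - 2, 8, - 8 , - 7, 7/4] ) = [ - 9, - 8, - 7, - 6, - 5,-5,  -  2,7/4, 7,8]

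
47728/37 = 1289 + 35/37 = 1289.95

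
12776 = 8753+4023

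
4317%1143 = 888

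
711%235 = 6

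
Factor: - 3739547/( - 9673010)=2^( - 1 )*5^( - 1 )*7^1*23^1*139^( - 1)  *6959^ ( - 1) * 23227^1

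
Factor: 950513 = 19^2 * 2633^1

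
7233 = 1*7233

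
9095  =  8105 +990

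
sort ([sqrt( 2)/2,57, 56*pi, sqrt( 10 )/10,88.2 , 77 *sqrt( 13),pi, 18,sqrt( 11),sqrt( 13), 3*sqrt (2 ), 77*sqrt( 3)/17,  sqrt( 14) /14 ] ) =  [ sqrt( 14 )/14,sqrt( 10 )/10,sqrt( 2)/2,pi, sqrt( 11 ),sqrt( 13), 3*sqrt( 2),  77*sqrt(3) /17,  18,57, 88.2, 56*pi,  77*sqrt( 13 ) ]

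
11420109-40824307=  - 29404198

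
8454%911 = 255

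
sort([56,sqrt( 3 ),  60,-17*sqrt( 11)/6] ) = [ -17 * sqrt( 11) /6, sqrt( 3),56,60 ]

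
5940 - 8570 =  - 2630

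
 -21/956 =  - 21/956  =  - 0.02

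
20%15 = 5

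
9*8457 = 76113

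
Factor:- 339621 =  - 3^1*79^1*1433^1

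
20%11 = 9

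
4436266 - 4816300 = -380034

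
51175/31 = 51175/31 = 1650.81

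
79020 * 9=711180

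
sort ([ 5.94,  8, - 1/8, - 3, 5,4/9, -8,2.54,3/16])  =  [-8, - 3,-1/8, 3/16, 4/9,2.54,5,5.94,8]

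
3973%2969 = 1004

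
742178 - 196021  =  546157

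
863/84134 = 863/84134= 0.01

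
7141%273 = 43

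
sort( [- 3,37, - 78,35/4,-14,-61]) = [ - 78 , - 61,  -  14,-3, 35/4,37 ] 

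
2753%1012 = 729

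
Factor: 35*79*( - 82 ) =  - 2^1*5^1*7^1*41^1*79^1 = - 226730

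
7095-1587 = 5508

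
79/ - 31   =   - 3 + 14/31 = - 2.55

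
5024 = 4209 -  - 815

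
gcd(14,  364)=14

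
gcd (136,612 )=68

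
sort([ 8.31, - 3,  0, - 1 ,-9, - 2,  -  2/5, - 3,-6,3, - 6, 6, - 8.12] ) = [-9,  -  8.12 , - 6, - 6, - 3,-3, - 2, - 1, - 2/5,0, 3,6, 8.31]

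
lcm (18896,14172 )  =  56688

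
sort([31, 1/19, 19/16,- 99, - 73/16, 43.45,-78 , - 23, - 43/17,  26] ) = [ - 99, - 78, - 23, - 73/16, - 43/17, 1/19, 19/16, 26, 31,  43.45 ]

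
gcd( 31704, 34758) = 6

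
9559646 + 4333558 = 13893204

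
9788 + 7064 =16852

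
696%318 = 60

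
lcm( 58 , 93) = 5394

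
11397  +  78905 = 90302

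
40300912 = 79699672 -39398760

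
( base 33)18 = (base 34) 17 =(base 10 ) 41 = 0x29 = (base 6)105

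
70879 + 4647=75526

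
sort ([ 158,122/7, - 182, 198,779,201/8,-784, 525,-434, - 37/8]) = [ - 784 ,-434, - 182, - 37/8,122/7, 201/8,158,198 , 525,779] 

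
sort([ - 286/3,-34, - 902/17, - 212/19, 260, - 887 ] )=[-887, - 286/3, - 902/17, - 34,  -  212/19, 260] 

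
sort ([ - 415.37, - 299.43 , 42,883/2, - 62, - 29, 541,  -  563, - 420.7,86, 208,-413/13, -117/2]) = [ - 563  , - 420.7, - 415.37, - 299.43, - 62,-117/2, - 413/13, - 29, 42,86, 208, 883/2,  541 ]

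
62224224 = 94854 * 656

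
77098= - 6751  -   - 83849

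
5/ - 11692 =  - 1 + 11687/11692 =- 0.00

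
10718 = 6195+4523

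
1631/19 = 1631/19 = 85.84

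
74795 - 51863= 22932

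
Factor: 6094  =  2^1*11^1*277^1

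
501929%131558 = 107255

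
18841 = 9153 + 9688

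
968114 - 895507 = 72607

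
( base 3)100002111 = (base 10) 6628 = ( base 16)19e4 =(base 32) 6F4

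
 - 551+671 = 120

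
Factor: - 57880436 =-2^2*14470109^1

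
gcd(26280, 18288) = 72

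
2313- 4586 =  - 2273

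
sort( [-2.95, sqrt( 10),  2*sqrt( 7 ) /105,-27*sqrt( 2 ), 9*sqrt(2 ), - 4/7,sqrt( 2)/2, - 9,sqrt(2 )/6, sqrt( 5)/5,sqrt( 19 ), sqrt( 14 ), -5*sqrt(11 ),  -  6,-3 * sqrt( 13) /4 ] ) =[-27*sqrt(2 ),-5*sqrt( 11 ),-9, - 6, - 2.95,-3 * sqrt( 13 ) /4,-4/7,2*sqrt( 7) /105, sqrt( 2)/6, sqrt (5)/5, sqrt( 2 )/2, sqrt( 10), sqrt( 14 ), sqrt(19), 9*sqrt( 2 )]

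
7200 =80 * 90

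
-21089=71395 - 92484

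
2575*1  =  2575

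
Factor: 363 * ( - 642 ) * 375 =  - 2^1*3^3 * 5^3*11^2*107^1 = -87392250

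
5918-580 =5338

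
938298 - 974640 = -36342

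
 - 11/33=- 1/3 = - 0.33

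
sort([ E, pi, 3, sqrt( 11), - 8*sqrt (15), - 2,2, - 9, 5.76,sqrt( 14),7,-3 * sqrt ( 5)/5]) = [-8*sqrt (15 ), - 9,-2,-3*sqrt(5)/5, 2,E,3, pi, sqrt(11),sqrt(14 ), 5.76,7 ]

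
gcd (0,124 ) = 124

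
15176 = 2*7588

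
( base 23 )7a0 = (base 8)7535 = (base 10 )3933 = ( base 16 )F5D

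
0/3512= 0 = 0.00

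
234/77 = 3+3/77 = 3.04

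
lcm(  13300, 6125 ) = 465500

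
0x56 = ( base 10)86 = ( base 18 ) 4E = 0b1010110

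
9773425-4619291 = 5154134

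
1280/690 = 128/69 = 1.86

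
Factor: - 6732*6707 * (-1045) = 47183342580 =2^2*3^2*5^1*11^2*17^1 *19^2*353^1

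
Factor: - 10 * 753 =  -7530=-  2^1 *3^1* 5^1*251^1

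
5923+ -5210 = 713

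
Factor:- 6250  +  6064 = - 186 =- 2^1 * 3^1 * 31^1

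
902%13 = 5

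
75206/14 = 37603/7 = 5371.86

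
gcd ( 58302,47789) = 1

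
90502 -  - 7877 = 98379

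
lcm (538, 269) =538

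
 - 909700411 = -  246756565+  - 662943846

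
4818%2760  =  2058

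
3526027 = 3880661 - 354634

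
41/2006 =41/2006  =  0.02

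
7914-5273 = 2641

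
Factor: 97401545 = 5^1*53^1 * 199^1*1847^1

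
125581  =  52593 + 72988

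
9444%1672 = 1084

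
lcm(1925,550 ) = 3850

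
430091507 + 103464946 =533556453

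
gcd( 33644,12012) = 52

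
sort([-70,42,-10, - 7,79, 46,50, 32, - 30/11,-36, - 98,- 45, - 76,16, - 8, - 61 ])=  [-98, - 76, - 70, - 61, - 45, - 36, - 10,-8, - 7, - 30/11 , 16,32, 42,46, 50,79]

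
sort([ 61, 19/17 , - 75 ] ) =[ - 75,19/17,61]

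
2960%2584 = 376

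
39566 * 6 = 237396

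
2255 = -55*( - 41 )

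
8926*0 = 0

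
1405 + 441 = 1846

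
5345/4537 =1  +  808/4537 = 1.18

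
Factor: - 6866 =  - 2^1*3433^1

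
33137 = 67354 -34217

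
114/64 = 57/32 = 1.78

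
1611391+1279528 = 2890919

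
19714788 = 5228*3771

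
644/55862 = 322/27931 = 0.01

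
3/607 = 3/607 =0.00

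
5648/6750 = 2824/3375 = 0.84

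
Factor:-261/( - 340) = 2^( -2)*3^2*5^( - 1 )*17^ ( - 1 )*29^1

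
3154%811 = 721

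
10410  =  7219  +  3191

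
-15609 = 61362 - 76971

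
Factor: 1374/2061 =2^1 * 3^(-1 ) =2/3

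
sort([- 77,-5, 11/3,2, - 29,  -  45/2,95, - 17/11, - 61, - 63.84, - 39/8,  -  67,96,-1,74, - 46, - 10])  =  [ -77, - 67,  -  63.84, - 61 , - 46, - 29, - 45/2,  -  10,  -  5 , - 39/8,-17/11, - 1 , 2,11/3,74,  95,96]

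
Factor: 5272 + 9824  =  2^3*3^1*17^1 * 37^1=15096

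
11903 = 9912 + 1991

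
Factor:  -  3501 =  - 3^2*389^1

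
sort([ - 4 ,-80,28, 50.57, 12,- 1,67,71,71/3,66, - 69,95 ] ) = [  -  80, - 69,-4, - 1,12,71/3 , 28, 50.57,66,  67, 71, 95]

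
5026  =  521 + 4505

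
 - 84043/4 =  - 21011 + 1/4= - 21010.75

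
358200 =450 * 796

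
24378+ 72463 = 96841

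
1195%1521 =1195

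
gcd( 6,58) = 2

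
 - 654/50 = -327/25 = - 13.08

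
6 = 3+3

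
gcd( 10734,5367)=5367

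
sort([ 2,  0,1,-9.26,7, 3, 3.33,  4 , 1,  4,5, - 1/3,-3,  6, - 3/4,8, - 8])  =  [ - 9.26,-8, - 3, - 3/4,-1/3,0,  1,1, 2, 3,3.33,4, 4,5,6,7,  8]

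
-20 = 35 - 55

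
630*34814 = 21932820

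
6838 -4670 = 2168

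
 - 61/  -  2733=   61/2733= 0.02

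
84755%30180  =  24395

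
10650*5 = 53250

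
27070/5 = 5414 = 5414.00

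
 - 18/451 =- 18/451=-0.04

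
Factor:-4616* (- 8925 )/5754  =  980900/137 = 2^2*5^2*17^1*137^( - 1)*577^1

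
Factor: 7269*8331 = 60558039 = 3^2*2423^1*2777^1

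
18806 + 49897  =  68703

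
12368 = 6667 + 5701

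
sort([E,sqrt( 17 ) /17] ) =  [sqrt(17)/17,E ] 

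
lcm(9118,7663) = 720322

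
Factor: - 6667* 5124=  - 2^2*3^1*7^1*59^1*61^1*113^1 = -34161708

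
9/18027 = 1/2003 = 0.00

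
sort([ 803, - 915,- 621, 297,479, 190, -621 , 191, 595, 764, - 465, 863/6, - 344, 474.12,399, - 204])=[ -915,-621, - 621, -465 , - 344,  -  204,863/6,190,  191, 297, 399, 474.12, 479 , 595,764,803]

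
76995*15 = 1154925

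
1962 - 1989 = -27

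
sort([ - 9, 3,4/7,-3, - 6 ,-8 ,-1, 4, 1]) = [  -  9,-8, -6 , - 3, - 1,  4/7, 1 , 3,  4]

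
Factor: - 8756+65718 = 2^1 * 19^1*1499^1=56962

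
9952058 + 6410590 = 16362648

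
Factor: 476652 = 2^2 * 3^1*11^1*23^1*157^1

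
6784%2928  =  928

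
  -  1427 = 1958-3385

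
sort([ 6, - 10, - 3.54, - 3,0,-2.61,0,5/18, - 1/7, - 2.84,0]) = [ - 10,  -  3.54, - 3, - 2.84, - 2.61, - 1/7,  0, 0 , 0,5/18,6]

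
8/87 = 8/87 = 0.09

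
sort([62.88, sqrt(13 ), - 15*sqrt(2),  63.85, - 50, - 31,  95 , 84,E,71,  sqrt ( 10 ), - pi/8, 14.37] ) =[ - 50, - 31, - 15*sqrt( 2), - pi/8,E, sqrt(10) , sqrt(13 ),14.37, 62.88, 63.85 , 71,84, 95 ]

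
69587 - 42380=27207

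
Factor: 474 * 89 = 2^1 * 3^1*79^1*89^1 = 42186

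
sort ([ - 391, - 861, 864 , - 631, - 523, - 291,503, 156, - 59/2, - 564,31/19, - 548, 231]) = [ - 861, - 631, - 564, - 548,-523, - 391, - 291, - 59/2, 31/19,156,231,503,  864] 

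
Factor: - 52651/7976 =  - 2^( - 3)*37^1*997^( - 1)*1423^1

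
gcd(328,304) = 8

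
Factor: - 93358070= - 2^1*5^1*13^1*718139^1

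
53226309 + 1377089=54603398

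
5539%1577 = 808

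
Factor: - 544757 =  - 544757^1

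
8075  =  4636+3439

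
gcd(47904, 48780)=12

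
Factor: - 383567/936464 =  - 2^(- 4 )*47^1*107^( - 1 )*547^( -1 ) * 8161^1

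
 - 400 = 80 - 480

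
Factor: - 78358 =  - 2^1*7^1 * 29^1*193^1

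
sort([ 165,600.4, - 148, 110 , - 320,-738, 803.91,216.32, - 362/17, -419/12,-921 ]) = [ - 921, - 738, - 320, - 148, - 419/12,-362/17,110 , 165,216.32,600.4, 803.91]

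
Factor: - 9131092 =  - 2^2 * 23^1*99251^1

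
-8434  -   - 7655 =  - 779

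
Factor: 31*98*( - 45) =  - 2^1 * 3^2*5^1*7^2*31^1= - 136710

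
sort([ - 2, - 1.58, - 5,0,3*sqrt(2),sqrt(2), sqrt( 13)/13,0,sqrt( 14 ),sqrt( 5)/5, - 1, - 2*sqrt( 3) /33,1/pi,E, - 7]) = [ - 7, - 5, - 2,  -  1.58 , - 1, - 2*sqrt( 3)/33,0,0,sqrt( 13) /13,1/pi, sqrt(5)/5, sqrt( 2),  E, sqrt( 14) , 3 * sqrt( 2)]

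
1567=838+729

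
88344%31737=24870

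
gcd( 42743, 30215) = 1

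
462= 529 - 67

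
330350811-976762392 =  - 646411581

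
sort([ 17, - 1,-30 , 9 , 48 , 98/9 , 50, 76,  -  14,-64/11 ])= [ - 30 ,- 14, - 64/11, - 1 , 9, 98/9, 17,48,50, 76]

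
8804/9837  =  8804/9837 = 0.89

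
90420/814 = 4110/37 =111.08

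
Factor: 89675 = 5^2*17^1*211^1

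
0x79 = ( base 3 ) 11111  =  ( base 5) 441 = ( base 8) 171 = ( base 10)121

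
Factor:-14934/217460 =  - 57/830 = -2^( - 1 )*3^1*5^(- 1)*19^1*83^(-1 )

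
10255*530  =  5435150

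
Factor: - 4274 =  - 2^1*2137^1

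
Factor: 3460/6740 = 173^1*337^(-1) = 173/337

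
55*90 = 4950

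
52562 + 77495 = 130057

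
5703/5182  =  5703/5182 = 1.10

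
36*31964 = 1150704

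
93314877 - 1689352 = 91625525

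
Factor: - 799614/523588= -2^(  -  1)*3^2 * 13^ (-1)*31^1*1433^1*10069^(-1)  =  - 399807/261794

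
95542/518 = 184+115/259 =184.44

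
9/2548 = 9/2548=0.00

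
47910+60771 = 108681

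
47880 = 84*570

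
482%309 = 173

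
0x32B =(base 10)811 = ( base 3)1010001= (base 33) OJ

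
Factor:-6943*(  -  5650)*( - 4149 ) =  -162756764550  =  -  2^1*3^2*5^2 *53^1* 113^1*131^1 * 461^1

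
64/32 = 2 = 2.00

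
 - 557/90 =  - 7 + 73/90 = - 6.19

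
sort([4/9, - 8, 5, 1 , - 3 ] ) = [ - 8,  -  3 , 4/9, 1,5 ] 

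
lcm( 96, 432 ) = 864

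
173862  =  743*234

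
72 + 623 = 695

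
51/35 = 51/35 = 1.46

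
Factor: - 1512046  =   - 2^1*756023^1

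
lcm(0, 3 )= 0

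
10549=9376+1173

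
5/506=5/506= 0.01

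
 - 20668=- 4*5167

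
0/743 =0 = 0.00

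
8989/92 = 8989/92 = 97.71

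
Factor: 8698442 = 2^1*431^1 * 10091^1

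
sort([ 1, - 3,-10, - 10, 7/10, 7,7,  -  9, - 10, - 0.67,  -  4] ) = [- 10,  -  10,- 10,-9,-4, - 3, - 0.67,  7/10, 1,  7, 7] 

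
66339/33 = 2010 + 3/11 = 2010.27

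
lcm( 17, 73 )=1241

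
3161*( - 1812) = -5727732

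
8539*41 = 350099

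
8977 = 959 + 8018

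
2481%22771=2481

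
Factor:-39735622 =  - 2^1*101^1*229^1*859^1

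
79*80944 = 6394576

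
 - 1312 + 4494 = 3182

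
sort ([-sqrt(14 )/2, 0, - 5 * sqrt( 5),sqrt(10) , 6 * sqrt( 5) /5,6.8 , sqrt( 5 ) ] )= [ - 5 * sqrt(5 ),-sqrt ( 14)/2 , 0,sqrt( 5 ),  6*sqrt( 5)/5,sqrt(10 ), 6.8 ]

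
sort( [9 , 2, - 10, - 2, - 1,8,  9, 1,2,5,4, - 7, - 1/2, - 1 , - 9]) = [ -10,-9, - 7, - 2, - 1, - 1, - 1/2,1, 2,2, 4,5, 8, 9, 9]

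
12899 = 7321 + 5578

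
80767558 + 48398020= 129165578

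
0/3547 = 0 = 0.00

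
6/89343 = 2/29781 = 0.00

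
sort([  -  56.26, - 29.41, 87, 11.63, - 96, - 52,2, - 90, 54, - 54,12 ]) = [ -96 , - 90, - 56.26,  -  54, - 52 ,-29.41, 2, 11.63,12,  54, 87]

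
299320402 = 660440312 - 361119910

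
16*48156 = 770496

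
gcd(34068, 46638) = 6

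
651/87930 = 217/29310 = 0.01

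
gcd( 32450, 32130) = 10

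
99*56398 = 5583402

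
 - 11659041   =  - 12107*963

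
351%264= 87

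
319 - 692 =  - 373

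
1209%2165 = 1209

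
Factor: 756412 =2^2*127^1*1489^1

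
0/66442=0 = 0.00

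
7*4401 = 30807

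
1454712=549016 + 905696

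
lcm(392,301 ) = 16856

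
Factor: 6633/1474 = 2^(  -  1)*3^2 = 9/2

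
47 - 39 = 8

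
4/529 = 4/529 = 0.01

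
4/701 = 4/701 = 0.01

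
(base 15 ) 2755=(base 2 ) 10000011010101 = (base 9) 12468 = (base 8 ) 20325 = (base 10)8405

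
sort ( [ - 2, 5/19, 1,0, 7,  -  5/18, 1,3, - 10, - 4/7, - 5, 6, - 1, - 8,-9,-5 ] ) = [-10, - 9,-8,- 5, - 5,-2, - 1, - 4/7, - 5/18 , 0,5/19, 1, 1, 3,  6, 7 ] 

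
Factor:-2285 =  - 5^1*457^1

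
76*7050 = 535800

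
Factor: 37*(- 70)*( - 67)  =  2^1*5^1 *7^1*37^1*67^1  =  173530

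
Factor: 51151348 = 2^2*59^1*216743^1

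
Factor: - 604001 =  - 604001^1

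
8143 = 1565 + 6578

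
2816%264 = 176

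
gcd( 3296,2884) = 412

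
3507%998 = 513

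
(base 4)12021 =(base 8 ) 611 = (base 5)3033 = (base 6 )1453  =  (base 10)393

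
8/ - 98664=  - 1  +  12332/12333= - 0.00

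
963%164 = 143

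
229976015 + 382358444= 612334459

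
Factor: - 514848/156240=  - 2^1*3^(-1 )*5^( - 1 )*7^ ( - 1 )*173^1 = - 346/105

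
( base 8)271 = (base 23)81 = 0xb9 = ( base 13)113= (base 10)185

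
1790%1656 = 134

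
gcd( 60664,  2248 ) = 8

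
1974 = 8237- 6263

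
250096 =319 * 784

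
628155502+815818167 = 1443973669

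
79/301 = 79/301 = 0.26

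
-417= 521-938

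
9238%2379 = 2101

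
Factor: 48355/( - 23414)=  - 2^(- 1)*5^1 * 19^1*23^(-1 ) = - 95/46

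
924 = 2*462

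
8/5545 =8/5545  =  0.00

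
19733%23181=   19733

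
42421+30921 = 73342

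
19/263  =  19/263 = 0.07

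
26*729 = 18954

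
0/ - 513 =0/1 = - 0.00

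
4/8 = 1/2 = 0.50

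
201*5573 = 1120173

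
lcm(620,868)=4340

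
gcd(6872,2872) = 8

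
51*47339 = 2414289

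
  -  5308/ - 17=312 +4/17 = 312.24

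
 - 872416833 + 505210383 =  - 367206450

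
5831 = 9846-4015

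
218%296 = 218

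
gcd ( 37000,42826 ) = 2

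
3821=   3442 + 379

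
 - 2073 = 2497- 4570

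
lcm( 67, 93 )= 6231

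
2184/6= 364=   364.00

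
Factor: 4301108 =2^2*7^1*153611^1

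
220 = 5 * 44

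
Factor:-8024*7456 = -59826944  =  -2^8*17^1*59^1 * 233^1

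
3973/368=3973/368= 10.80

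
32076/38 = 844 + 2/19 = 844.11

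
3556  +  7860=11416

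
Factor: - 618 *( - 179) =110622 =2^1*3^1*103^1*179^1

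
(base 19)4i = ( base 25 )3J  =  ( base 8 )136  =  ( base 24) 3M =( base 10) 94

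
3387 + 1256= 4643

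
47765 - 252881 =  - 205116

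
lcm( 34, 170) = 170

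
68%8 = 4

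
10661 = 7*1523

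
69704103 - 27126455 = 42577648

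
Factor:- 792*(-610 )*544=262817280= 2^9*3^2*5^1*11^1*17^1*61^1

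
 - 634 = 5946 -6580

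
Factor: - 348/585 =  - 2^2*3^( - 1)*5^( - 1)*13^( - 1 )*29^1 = -116/195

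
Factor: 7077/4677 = 2359/1559 = 7^1 * 337^1 * 1559^( - 1 )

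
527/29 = 18 + 5/29  =  18.17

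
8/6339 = 8/6339 = 0.00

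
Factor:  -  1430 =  - 2^1 * 5^1*11^1*13^1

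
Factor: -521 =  - 521^1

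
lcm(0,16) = 0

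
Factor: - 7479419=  - 29^1*349^1*739^1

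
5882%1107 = 347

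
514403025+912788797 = 1427191822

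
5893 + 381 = 6274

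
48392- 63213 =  - 14821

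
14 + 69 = 83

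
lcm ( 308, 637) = 28028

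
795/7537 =795/7537 = 0.11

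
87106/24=3629 + 5/12 =3629.42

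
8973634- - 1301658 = 10275292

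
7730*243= 1878390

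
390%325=65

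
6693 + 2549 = 9242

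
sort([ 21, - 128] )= [ - 128,21] 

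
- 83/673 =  - 83/673 = - 0.12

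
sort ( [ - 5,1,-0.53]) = [-5, - 0.53, 1]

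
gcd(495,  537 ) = 3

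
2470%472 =110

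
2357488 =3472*679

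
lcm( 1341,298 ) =2682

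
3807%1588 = 631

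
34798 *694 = 24149812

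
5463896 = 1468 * 3722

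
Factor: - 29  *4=- 116 = -2^2 * 29^1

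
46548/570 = 81+63/95 = 81.66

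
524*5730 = 3002520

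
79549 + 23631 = 103180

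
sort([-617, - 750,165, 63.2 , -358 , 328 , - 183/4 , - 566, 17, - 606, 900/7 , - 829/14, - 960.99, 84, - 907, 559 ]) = [ - 960.99,-907, - 750,  -  617, - 606, - 566 , - 358 , - 829/14,-183/4 , 17, 63.2 , 84, 900/7,165 , 328,  559 ] 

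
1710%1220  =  490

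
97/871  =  97/871 = 0.11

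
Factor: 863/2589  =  3^(-1)  =  1/3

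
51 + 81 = 132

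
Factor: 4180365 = 3^2*  5^1 * 7^1*23^1 * 577^1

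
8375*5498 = 46045750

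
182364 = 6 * 30394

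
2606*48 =125088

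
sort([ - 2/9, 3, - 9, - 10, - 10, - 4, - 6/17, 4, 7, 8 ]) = [ - 10, - 10, - 9, - 4, - 6/17, -2/9, 3,4, 7,8 ]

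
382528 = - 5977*( - 64)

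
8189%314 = 25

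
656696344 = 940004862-283308518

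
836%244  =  104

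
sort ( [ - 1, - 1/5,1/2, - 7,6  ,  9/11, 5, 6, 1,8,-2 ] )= [-7, - 2, - 1, - 1/5,  1/2, 9/11, 1, 5, 6, 6 , 8] 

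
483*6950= 3356850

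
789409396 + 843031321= 1632440717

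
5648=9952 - 4304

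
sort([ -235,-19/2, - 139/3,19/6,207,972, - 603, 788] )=[ - 603,-235,-139/3, -19/2, 19/6 , 207, 788,972 ]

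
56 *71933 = 4028248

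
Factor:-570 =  - 2^1*3^1*5^1*19^1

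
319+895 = 1214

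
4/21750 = 2/10875 = 0.00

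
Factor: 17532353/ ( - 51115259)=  - 13^(-1) * 3931943^(- 1 ) *17532353^1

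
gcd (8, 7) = 1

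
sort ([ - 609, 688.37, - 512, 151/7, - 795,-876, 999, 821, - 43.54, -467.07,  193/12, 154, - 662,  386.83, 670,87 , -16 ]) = [ - 876, - 795,-662, - 609,- 512, - 467.07, - 43.54, - 16,193/12, 151/7, 87 , 154,  386.83, 670,688.37, 821, 999 ]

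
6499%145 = 119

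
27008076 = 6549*4124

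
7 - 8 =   -  1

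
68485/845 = 81 + 8/169=81.05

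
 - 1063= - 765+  - 298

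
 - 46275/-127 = 46275/127=364.37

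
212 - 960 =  - 748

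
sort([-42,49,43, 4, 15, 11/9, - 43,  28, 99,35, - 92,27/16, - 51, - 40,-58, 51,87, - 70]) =[ - 92, - 70, - 58, - 51, - 43, - 42, - 40, 11/9, 27/16, 4, 15,28 , 35, 43, 49, 51, 87, 99]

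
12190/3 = 12190/3 = 4063.33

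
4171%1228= 487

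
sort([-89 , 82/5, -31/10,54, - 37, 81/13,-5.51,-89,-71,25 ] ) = [- 89,-89, -71,  -  37, -5.51,  -  31/10, 81/13, 82/5,25, 54 ]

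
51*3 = 153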